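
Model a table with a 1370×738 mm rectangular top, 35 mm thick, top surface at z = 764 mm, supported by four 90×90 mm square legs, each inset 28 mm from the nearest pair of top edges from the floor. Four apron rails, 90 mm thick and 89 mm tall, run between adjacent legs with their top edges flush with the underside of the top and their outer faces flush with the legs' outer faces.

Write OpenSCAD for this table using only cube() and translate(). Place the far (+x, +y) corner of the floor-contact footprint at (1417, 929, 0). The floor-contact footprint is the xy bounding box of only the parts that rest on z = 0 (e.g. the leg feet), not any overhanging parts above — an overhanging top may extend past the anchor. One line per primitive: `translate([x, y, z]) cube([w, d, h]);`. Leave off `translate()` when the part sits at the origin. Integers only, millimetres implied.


translate([75, 219, 729]) cube([1370, 738, 35]);
translate([103, 247, 0]) cube([90, 90, 729]);
translate([1327, 247, 0]) cube([90, 90, 729]);
translate([103, 839, 0]) cube([90, 90, 729]);
translate([1327, 839, 0]) cube([90, 90, 729]);
translate([193, 247, 640]) cube([1134, 90, 89]);
translate([193, 839, 640]) cube([1134, 90, 89]);
translate([103, 337, 640]) cube([90, 502, 89]);
translate([1327, 337, 640]) cube([90, 502, 89]);


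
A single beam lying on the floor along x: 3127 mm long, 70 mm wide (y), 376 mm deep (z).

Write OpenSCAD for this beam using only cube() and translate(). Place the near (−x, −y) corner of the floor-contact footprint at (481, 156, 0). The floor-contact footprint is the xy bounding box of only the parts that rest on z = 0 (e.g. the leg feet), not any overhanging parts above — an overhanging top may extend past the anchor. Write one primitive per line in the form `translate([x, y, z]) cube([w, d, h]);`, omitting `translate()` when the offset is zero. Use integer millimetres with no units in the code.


translate([481, 156, 0]) cube([3127, 70, 376]);


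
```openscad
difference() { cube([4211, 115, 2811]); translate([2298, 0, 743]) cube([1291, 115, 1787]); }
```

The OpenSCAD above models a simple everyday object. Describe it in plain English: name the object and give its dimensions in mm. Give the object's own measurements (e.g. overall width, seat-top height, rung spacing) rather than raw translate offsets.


A wall 4211 mm long (x), 115 mm thick (y), 2811 mm tall, with a rectangular window opening cut through it. The opening is 1291 mm wide and 1787 mm tall; its sill is at z = 743 mm and its near (−x) edge is 2298 mm from the wall's −x end. The opening passes through the full wall thickness.


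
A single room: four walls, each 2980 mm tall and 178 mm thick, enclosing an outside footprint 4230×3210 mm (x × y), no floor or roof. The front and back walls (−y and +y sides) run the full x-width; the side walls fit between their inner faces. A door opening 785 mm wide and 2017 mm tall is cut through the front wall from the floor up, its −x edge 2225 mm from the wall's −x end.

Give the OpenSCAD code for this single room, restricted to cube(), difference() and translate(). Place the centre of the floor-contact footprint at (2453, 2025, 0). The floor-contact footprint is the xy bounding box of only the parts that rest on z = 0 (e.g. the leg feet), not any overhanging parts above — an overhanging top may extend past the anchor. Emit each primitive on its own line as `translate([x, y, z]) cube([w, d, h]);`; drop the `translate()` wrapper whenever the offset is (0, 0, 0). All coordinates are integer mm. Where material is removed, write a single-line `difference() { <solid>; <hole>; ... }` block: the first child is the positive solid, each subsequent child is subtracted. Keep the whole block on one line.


difference() { translate([338, 420, 0]) cube([4230, 178, 2980]); translate([2563, 420, 0]) cube([785, 178, 2017]); }
translate([338, 3452, 0]) cube([4230, 178, 2980]);
translate([338, 598, 0]) cube([178, 2854, 2980]);
translate([4390, 598, 0]) cube([178, 2854, 2980]);


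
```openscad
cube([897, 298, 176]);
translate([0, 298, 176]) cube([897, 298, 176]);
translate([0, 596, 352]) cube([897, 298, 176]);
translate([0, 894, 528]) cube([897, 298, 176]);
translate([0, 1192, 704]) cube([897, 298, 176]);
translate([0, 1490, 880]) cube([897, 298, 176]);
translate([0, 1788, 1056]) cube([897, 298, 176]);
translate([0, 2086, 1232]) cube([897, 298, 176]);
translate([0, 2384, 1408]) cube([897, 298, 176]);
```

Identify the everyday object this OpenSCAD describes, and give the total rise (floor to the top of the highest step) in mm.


A staircase. The total rise is 1584 mm.

9 identical blocks, each offset up and back from the previous — a staircase. Each step is 176 mm tall and there are 9 of them, so the total rise is 9 × 176 = 1584 mm.


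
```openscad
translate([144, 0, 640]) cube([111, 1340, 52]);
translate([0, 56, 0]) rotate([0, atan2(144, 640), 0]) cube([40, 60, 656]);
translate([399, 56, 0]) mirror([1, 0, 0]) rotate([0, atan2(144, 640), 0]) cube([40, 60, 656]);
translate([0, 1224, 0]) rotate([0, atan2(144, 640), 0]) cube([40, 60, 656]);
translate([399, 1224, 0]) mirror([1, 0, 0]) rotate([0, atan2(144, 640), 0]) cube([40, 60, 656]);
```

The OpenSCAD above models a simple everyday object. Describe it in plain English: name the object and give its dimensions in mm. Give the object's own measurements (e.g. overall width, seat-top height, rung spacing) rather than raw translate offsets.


A sawhorse. A 111×1340×52 mm beam (x, y, z) sits on two A-frame leg pairs. Each pair is two raked legs of 40×60 mm section (60 mm along y) splaying symmetrically in x. Each leg rises 640 mm vertically over 144 mm of horizontal reach and is 656 mm long along its own axis. Every leg's outer bottom edge rests on the floor and its outer top edge meets a bottom edge of the beam — the left legs (tilting toward +x) meet the beam's −x bottom edge, the right legs (their mirror images, tilting toward −x) meet its +x bottom edge — so the leg tops tuck under the beam, the beam's underside is 640 mm above the floor, and the feet are 399 mm apart outside-to-outside with the beam centred between them. The two leg pairs are set in 56 mm from either end of the beam.


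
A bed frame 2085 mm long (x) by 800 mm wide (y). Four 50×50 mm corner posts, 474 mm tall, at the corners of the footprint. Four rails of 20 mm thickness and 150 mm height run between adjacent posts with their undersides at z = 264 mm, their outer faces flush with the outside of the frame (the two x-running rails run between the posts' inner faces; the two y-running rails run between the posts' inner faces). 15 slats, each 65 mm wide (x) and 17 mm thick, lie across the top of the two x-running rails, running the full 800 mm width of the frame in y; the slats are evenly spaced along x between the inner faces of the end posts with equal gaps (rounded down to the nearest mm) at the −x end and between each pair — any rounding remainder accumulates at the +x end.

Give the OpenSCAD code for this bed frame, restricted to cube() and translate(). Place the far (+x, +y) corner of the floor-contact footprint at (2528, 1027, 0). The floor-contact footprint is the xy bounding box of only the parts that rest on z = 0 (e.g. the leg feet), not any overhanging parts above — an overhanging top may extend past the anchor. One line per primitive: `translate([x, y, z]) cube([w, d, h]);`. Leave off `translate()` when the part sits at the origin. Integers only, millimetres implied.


translate([443, 227, 0]) cube([50, 50, 474]);
translate([443, 977, 0]) cube([50, 50, 474]);
translate([2478, 227, 0]) cube([50, 50, 474]);
translate([2478, 977, 0]) cube([50, 50, 474]);
translate([493, 227, 264]) cube([1985, 20, 150]);
translate([493, 1007, 264]) cube([1985, 20, 150]);
translate([443, 277, 264]) cube([20, 700, 150]);
translate([2508, 277, 264]) cube([20, 700, 150]);
translate([556, 227, 414]) cube([65, 800, 17]);
translate([684, 227, 414]) cube([65, 800, 17]);
translate([812, 227, 414]) cube([65, 800, 17]);
translate([940, 227, 414]) cube([65, 800, 17]);
translate([1068, 227, 414]) cube([65, 800, 17]);
translate([1196, 227, 414]) cube([65, 800, 17]);
translate([1324, 227, 414]) cube([65, 800, 17]);
translate([1452, 227, 414]) cube([65, 800, 17]);
translate([1580, 227, 414]) cube([65, 800, 17]);
translate([1708, 227, 414]) cube([65, 800, 17]);
translate([1836, 227, 414]) cube([65, 800, 17]);
translate([1964, 227, 414]) cube([65, 800, 17]);
translate([2092, 227, 414]) cube([65, 800, 17]);
translate([2220, 227, 414]) cube([65, 800, 17]);
translate([2348, 227, 414]) cube([65, 800, 17]);


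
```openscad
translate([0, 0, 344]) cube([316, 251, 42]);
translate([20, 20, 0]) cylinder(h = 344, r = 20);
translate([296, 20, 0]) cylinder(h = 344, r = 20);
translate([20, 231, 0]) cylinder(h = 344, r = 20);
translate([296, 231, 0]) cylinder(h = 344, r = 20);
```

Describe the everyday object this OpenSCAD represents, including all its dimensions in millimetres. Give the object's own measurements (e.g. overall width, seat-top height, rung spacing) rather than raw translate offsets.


A four-legged stool. The seat is a 316×251×42 mm slab whose top surface is at z = 386 mm; four round legs, each 40 mm in diameter, run from the floor (z = 0) to the underside of the seat, each leg's axis is inset half a diameter from the nearest pair of seat edges (so the leg's bounding box is flush with the corner).


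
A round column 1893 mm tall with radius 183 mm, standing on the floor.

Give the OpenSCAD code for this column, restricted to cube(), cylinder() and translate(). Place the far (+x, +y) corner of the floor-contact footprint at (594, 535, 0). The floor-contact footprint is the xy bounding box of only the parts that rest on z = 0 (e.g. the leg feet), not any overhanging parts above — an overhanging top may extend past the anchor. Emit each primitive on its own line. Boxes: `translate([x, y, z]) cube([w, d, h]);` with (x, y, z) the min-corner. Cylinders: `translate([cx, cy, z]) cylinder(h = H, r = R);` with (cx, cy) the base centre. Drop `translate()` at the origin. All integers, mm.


translate([411, 352, 0]) cylinder(h = 1893, r = 183);


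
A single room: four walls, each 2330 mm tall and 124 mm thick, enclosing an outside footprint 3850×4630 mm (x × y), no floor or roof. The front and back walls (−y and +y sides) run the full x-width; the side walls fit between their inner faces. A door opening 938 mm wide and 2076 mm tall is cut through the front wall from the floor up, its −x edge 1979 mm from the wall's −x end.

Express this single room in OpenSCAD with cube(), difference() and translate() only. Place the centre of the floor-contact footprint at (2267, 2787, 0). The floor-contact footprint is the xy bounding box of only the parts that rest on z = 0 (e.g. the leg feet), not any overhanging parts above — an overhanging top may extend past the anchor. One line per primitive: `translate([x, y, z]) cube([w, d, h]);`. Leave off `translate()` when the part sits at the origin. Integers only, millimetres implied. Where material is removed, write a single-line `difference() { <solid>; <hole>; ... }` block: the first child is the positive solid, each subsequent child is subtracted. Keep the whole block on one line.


difference() { translate([342, 472, 0]) cube([3850, 124, 2330]); translate([2321, 472, 0]) cube([938, 124, 2076]); }
translate([342, 4978, 0]) cube([3850, 124, 2330]);
translate([342, 596, 0]) cube([124, 4382, 2330]);
translate([4068, 596, 0]) cube([124, 4382, 2330]);


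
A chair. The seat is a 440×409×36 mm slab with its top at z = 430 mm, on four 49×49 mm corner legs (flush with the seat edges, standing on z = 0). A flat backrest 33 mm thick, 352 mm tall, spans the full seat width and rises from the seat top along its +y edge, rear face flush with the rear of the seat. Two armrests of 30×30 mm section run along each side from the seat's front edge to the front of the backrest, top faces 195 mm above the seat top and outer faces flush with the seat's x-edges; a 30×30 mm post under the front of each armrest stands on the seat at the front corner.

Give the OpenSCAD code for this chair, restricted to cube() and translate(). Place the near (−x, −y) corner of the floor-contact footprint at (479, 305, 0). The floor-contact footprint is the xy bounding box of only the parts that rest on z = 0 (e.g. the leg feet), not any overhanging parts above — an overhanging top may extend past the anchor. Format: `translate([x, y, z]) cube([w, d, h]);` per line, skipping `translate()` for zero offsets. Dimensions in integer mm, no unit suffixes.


translate([479, 305, 394]) cube([440, 409, 36]);
translate([479, 305, 0]) cube([49, 49, 394]);
translate([870, 305, 0]) cube([49, 49, 394]);
translate([479, 665, 0]) cube([49, 49, 394]);
translate([870, 665, 0]) cube([49, 49, 394]);
translate([479, 681, 430]) cube([440, 33, 352]);
translate([479, 305, 595]) cube([30, 376, 30]);
translate([889, 305, 595]) cube([30, 376, 30]);
translate([479, 305, 430]) cube([30, 30, 165]);
translate([889, 305, 430]) cube([30, 30, 165]);


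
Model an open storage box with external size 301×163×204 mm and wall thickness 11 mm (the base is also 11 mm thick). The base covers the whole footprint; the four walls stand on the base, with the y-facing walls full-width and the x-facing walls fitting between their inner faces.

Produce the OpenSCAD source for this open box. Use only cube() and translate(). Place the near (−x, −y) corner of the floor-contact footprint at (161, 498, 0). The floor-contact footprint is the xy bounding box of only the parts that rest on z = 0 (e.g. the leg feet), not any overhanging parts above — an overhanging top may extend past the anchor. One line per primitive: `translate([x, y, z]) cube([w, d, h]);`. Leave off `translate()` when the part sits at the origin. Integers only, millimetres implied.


translate([161, 498, 0]) cube([301, 163, 11]);
translate([161, 498, 11]) cube([301, 11, 193]);
translate([161, 650, 11]) cube([301, 11, 193]);
translate([161, 509, 11]) cube([11, 141, 193]);
translate([451, 509, 11]) cube([11, 141, 193]);


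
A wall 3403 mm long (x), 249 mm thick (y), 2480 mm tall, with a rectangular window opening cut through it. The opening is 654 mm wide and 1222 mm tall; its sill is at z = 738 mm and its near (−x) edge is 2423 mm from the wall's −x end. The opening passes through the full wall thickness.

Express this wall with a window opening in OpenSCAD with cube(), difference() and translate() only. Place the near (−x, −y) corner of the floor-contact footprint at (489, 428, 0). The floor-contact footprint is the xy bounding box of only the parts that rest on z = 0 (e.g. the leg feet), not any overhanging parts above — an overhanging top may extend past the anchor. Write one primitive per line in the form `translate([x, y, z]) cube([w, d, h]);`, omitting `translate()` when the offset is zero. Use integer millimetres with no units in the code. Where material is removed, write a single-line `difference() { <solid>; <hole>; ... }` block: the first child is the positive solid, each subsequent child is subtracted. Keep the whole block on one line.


difference() { translate([489, 428, 0]) cube([3403, 249, 2480]); translate([2912, 428, 738]) cube([654, 249, 1222]); }


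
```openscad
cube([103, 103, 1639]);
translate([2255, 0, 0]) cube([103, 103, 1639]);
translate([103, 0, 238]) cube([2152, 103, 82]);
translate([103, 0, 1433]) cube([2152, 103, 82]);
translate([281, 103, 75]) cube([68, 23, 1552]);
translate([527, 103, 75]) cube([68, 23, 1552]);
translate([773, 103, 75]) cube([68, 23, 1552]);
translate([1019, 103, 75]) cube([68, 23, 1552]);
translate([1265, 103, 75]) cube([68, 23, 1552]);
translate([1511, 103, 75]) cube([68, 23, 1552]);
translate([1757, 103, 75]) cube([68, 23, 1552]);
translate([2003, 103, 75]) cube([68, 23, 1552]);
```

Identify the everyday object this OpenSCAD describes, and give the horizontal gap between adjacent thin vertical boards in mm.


A fence section. The picket gap is 178 mm.

Two posts, two rails, 8 pickets — a fence section. Span 2152 mm holds 8 pickets of 68 mm with 9 equal gaps: ⌊(2152 − 8·68) / 9⌋ = 178 mm.


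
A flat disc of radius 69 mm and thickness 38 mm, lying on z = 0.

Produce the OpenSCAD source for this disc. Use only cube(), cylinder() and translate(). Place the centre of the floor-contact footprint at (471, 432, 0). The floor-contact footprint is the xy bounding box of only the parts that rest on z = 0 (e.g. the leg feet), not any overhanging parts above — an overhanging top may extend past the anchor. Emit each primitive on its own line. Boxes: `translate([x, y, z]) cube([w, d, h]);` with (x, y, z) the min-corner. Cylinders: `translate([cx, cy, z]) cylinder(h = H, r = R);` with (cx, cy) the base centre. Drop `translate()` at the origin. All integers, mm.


translate([471, 432, 0]) cylinder(h = 38, r = 69);


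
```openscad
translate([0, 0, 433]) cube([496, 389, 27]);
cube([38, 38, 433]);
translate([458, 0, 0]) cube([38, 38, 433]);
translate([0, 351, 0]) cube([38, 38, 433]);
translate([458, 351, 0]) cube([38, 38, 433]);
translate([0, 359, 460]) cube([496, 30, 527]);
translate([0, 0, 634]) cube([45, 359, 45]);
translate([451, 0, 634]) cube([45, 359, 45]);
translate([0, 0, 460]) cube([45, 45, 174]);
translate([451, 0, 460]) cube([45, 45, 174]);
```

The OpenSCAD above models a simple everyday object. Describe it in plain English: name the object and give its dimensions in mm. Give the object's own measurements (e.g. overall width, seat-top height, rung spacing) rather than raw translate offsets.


A chair. The seat is a 496×389×27 mm slab with its top at z = 460 mm, on four 38×38 mm corner legs (flush with the seat edges, standing on z = 0). A flat backrest 30 mm thick, 527 mm tall, spans the full seat width and rises from the seat top along its +y edge, rear face flush with the rear of the seat. Two armrests of 45×45 mm section run along each side from the seat's front edge to the front of the backrest, top faces 219 mm above the seat top and outer faces flush with the seat's x-edges; a 45×45 mm post under the front of each armrest stands on the seat at the front corner.


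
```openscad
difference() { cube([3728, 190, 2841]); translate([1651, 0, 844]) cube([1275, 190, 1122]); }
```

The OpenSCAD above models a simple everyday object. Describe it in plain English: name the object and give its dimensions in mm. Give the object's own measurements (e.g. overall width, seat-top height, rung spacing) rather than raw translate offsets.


A wall 3728 mm long (x), 190 mm thick (y), 2841 mm tall, with a rectangular window opening cut through it. The opening is 1275 mm wide and 1122 mm tall; its sill is at z = 844 mm and its near (−x) edge is 1651 mm from the wall's −x end. The opening passes through the full wall thickness.


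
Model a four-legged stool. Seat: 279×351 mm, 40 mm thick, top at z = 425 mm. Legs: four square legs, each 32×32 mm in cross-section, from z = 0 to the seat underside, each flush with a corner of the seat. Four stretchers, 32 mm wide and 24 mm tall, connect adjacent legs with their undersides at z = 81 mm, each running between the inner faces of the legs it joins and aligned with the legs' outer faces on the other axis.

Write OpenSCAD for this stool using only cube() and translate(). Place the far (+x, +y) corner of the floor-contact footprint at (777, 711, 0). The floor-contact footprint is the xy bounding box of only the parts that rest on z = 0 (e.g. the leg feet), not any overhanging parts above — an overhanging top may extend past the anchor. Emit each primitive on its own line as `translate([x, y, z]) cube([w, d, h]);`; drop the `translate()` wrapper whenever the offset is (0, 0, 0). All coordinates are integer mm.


// leg_h = 425 - 40 = 385
// stretcher span = 279 - 2*32 = 215
translate([498, 360, 385]) cube([279, 351, 40]);
translate([498, 360, 0]) cube([32, 32, 385]);
translate([745, 360, 0]) cube([32, 32, 385]);
translate([498, 679, 0]) cube([32, 32, 385]);
translate([745, 679, 0]) cube([32, 32, 385]);
translate([530, 360, 81]) cube([215, 32, 24]);
translate([530, 679, 81]) cube([215, 32, 24]);
translate([498, 392, 81]) cube([32, 287, 24]);
translate([745, 392, 81]) cube([32, 287, 24]);


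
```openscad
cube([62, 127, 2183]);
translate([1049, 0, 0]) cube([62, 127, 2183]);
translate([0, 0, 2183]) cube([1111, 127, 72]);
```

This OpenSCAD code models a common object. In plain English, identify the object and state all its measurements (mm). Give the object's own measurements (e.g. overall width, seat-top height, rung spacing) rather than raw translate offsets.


A door frame. The clear opening is 987 mm wide and 2183 mm high. Two 62 mm wide jambs, 127 mm deep, stand either side of the opening from the floor to the top of the opening. A 72 mm thick head sits across the top of both jambs, spanning the full outside width of the frame.


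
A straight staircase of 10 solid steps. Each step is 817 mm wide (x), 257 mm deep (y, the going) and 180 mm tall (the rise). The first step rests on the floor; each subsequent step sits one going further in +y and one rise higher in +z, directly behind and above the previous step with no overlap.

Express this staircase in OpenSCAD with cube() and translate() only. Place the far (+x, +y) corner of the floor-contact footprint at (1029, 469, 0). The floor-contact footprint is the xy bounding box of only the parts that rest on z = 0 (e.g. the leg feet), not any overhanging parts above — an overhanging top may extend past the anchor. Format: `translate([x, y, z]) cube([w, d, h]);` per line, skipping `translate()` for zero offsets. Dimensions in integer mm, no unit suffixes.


translate([212, 212, 0]) cube([817, 257, 180]);
translate([212, 469, 180]) cube([817, 257, 180]);
translate([212, 726, 360]) cube([817, 257, 180]);
translate([212, 983, 540]) cube([817, 257, 180]);
translate([212, 1240, 720]) cube([817, 257, 180]);
translate([212, 1497, 900]) cube([817, 257, 180]);
translate([212, 1754, 1080]) cube([817, 257, 180]);
translate([212, 2011, 1260]) cube([817, 257, 180]);
translate([212, 2268, 1440]) cube([817, 257, 180]);
translate([212, 2525, 1620]) cube([817, 257, 180]);


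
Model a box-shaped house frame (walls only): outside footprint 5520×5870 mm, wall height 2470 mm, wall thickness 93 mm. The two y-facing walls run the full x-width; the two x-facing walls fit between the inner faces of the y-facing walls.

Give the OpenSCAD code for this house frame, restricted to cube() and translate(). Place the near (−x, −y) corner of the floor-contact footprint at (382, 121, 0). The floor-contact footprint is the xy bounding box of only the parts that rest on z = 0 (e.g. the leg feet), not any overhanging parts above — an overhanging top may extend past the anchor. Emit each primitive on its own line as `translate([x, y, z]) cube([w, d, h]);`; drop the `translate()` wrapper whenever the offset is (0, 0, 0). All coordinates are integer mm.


translate([382, 121, 0]) cube([5520, 93, 2470]);
translate([382, 5898, 0]) cube([5520, 93, 2470]);
translate([382, 214, 0]) cube([93, 5684, 2470]);
translate([5809, 214, 0]) cube([93, 5684, 2470]);


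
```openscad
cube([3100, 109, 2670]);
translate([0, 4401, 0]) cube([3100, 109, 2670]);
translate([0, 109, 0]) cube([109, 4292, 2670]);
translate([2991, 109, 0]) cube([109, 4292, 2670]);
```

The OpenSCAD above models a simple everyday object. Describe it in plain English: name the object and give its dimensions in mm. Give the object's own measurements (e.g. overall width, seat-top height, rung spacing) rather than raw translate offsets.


The wall frame of a small rectangular building: four walls, each 2670 mm tall and 109 mm thick, enclosing a footprint 3100 mm (x) by 4510 mm (y) outside-to-outside, with no floor or roof. The front and back walls (the −y and +y sides) span the full width; the two side walls fit between them.


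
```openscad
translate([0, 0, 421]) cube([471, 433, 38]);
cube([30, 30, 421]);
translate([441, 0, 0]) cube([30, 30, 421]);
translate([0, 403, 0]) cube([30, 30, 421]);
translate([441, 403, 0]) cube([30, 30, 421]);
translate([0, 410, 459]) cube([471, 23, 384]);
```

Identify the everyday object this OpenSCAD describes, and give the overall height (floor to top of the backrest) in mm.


A chair. The overall height is 843 mm.

A slab on four corner posts with a tall panel at the back — a chair. The seat slab sits at z = 421 with thickness 38, and the 384 mm backrest starts at the seat top, so the overall height is 421 + 38 + 384 = 843 mm.


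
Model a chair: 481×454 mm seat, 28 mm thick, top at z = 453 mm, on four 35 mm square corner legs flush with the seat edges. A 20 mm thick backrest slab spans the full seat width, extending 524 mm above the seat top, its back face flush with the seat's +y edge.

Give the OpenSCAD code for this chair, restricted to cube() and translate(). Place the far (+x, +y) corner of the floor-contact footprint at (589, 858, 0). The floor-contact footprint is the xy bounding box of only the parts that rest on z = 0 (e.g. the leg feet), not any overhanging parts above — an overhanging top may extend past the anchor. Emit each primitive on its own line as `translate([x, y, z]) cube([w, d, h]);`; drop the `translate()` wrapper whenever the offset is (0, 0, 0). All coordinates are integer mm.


translate([108, 404, 425]) cube([481, 454, 28]);
translate([108, 404, 0]) cube([35, 35, 425]);
translate([554, 404, 0]) cube([35, 35, 425]);
translate([108, 823, 0]) cube([35, 35, 425]);
translate([554, 823, 0]) cube([35, 35, 425]);
translate([108, 838, 453]) cube([481, 20, 524]);


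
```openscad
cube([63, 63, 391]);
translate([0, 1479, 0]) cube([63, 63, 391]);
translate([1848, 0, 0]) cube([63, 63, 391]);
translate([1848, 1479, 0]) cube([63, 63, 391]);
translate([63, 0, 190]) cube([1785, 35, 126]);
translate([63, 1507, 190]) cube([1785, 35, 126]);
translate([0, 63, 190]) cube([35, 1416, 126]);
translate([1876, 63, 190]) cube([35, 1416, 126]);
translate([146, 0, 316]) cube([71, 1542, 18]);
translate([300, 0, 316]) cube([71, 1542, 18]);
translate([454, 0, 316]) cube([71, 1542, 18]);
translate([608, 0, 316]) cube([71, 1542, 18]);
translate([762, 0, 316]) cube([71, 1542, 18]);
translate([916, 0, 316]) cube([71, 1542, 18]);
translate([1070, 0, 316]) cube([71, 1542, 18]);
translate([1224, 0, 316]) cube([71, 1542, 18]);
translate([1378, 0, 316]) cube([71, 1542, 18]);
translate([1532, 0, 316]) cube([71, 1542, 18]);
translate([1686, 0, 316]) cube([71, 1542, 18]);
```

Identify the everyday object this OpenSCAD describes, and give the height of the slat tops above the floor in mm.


A bed frame. The slat-top height is 334 mm.

Four posts, four rails, and a row of slats — a bed frame. Slats sit on the rails at z = 190 + 126 = 316; with slat thickness 18, the top is 334 mm.


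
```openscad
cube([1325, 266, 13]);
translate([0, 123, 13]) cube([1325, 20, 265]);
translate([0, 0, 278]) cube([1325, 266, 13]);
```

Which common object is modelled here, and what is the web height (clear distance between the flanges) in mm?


An I-beam. The web height is 265 mm.

Two wide flanges with a thin centred web — an I-beam. Overall 291 mm minus two 13 mm flanges gives a web of 291 − 2·13 = 265 mm.


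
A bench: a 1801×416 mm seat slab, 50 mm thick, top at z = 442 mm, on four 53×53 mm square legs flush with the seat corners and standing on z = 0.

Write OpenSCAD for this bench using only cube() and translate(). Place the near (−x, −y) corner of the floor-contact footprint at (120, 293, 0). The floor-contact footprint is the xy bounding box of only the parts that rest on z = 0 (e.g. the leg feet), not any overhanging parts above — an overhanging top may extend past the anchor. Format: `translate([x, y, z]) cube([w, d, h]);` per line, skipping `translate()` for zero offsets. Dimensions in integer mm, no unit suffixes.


translate([120, 293, 392]) cube([1801, 416, 50]);
translate([120, 293, 0]) cube([53, 53, 392]);
translate([120, 656, 0]) cube([53, 53, 392]);
translate([1868, 293, 0]) cube([53, 53, 392]);
translate([1868, 656, 0]) cube([53, 53, 392]);


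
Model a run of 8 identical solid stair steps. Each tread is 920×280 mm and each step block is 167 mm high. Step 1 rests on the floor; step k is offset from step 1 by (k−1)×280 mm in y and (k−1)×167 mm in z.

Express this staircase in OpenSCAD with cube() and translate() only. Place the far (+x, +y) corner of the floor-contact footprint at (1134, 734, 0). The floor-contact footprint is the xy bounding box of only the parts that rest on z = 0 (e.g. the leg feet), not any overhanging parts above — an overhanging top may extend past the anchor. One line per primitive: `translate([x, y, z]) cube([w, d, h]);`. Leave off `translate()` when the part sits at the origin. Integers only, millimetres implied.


translate([214, 454, 0]) cube([920, 280, 167]);
translate([214, 734, 167]) cube([920, 280, 167]);
translate([214, 1014, 334]) cube([920, 280, 167]);
translate([214, 1294, 501]) cube([920, 280, 167]);
translate([214, 1574, 668]) cube([920, 280, 167]);
translate([214, 1854, 835]) cube([920, 280, 167]);
translate([214, 2134, 1002]) cube([920, 280, 167]);
translate([214, 2414, 1169]) cube([920, 280, 167]);


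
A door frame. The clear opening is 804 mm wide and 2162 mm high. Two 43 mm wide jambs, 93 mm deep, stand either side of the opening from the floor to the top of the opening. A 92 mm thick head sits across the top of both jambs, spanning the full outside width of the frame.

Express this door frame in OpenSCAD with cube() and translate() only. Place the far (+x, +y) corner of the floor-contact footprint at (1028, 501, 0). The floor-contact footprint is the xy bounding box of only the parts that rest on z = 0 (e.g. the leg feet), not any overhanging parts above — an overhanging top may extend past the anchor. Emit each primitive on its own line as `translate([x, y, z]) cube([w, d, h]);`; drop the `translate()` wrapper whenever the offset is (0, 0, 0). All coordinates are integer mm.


translate([138, 408, 0]) cube([43, 93, 2162]);
translate([985, 408, 0]) cube([43, 93, 2162]);
translate([138, 408, 2162]) cube([890, 93, 92]);


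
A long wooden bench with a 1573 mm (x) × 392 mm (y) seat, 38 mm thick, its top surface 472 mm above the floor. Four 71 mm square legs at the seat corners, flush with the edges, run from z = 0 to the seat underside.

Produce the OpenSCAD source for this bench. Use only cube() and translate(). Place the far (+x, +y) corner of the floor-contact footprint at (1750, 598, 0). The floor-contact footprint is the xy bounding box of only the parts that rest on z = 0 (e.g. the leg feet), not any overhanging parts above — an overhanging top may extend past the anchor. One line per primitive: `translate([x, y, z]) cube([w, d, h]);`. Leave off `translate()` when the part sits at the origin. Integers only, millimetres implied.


// leg_h = 472 − 38 = 434
translate([177, 206, 434]) cube([1573, 392, 38]);
translate([177, 206, 0]) cube([71, 71, 434]);
translate([177, 527, 0]) cube([71, 71, 434]);
translate([1679, 206, 0]) cube([71, 71, 434]);
translate([1679, 527, 0]) cube([71, 71, 434]);


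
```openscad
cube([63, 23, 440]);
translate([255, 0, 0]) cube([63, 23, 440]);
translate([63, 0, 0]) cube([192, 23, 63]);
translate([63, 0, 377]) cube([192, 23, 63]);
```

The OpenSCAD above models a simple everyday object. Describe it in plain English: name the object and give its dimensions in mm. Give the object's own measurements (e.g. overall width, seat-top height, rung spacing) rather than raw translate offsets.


A rectangular picture frame lying in the x–z plane (depth along y). The opening is 192 mm wide (x) by 314 mm tall (z), surrounded by a border 63 mm wide on all four sides. The frame is 23 mm deep and is made of two full-height vertical stiles with two horizontal rails fitted between them.


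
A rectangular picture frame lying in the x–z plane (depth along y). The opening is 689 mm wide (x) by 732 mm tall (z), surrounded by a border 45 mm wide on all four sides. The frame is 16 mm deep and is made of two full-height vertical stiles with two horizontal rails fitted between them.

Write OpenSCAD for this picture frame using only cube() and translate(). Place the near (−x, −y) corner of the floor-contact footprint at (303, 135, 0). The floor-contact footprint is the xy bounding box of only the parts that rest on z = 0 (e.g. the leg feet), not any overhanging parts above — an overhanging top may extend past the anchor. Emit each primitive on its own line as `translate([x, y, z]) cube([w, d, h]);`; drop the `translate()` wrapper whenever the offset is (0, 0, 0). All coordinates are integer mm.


translate([303, 135, 0]) cube([45, 16, 822]);
translate([1037, 135, 0]) cube([45, 16, 822]);
translate([348, 135, 0]) cube([689, 16, 45]);
translate([348, 135, 777]) cube([689, 16, 45]);


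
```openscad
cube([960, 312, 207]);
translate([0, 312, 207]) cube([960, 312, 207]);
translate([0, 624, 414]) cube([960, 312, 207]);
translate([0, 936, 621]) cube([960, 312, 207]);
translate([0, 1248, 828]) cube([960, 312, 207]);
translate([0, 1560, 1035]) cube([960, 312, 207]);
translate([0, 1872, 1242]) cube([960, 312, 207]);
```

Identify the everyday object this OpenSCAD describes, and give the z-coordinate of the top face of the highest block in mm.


A staircase. The total rise is 1449 mm.

7 identical blocks, each offset up and back from the previous — a staircase. Each step is 207 mm tall and there are 7 of them, so the total rise is 7 × 207 = 1449 mm.


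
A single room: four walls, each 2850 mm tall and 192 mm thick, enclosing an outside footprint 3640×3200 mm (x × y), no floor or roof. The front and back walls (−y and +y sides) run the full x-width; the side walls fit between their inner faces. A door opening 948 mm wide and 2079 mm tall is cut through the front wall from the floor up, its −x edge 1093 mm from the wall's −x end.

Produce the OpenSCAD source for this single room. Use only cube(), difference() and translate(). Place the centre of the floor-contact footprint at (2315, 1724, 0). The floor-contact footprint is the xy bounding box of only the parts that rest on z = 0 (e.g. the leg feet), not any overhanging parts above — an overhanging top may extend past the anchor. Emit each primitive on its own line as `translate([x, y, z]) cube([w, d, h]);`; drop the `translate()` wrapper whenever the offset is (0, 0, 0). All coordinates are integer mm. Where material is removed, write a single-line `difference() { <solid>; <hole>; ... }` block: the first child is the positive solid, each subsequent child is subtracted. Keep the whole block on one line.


difference() { translate([495, 124, 0]) cube([3640, 192, 2850]); translate([1588, 124, 0]) cube([948, 192, 2079]); }
translate([495, 3132, 0]) cube([3640, 192, 2850]);
translate([495, 316, 0]) cube([192, 2816, 2850]);
translate([3943, 316, 0]) cube([192, 2816, 2850]);


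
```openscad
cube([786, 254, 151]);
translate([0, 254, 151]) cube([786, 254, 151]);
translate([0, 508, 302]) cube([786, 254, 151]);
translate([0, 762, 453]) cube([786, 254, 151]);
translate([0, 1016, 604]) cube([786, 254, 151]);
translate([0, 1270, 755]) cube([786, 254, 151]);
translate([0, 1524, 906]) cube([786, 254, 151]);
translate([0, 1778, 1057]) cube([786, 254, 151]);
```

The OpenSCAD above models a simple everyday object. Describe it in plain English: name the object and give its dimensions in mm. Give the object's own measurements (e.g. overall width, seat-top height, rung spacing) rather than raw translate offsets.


A straight staircase of 8 solid steps. Each step is 786 mm wide (x), 254 mm deep (y, the going) and 151 mm tall (the rise). The first step rests on the floor; each subsequent step sits one going further in +y and one rise higher in +z, directly behind and above the previous step with no overlap.


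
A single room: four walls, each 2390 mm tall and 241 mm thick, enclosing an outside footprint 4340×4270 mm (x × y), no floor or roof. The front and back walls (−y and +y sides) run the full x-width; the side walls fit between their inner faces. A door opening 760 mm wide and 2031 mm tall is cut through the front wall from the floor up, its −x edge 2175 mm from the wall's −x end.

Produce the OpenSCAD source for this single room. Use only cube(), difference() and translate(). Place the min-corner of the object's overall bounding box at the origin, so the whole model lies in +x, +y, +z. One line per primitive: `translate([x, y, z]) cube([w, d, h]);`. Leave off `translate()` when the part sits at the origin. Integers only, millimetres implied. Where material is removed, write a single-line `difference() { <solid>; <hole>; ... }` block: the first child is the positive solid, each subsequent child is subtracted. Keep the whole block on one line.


difference() { cube([4340, 241, 2390]); translate([2175, 0, 0]) cube([760, 241, 2031]); }
translate([0, 4029, 0]) cube([4340, 241, 2390]);
translate([0, 241, 0]) cube([241, 3788, 2390]);
translate([4099, 241, 0]) cube([241, 3788, 2390]);


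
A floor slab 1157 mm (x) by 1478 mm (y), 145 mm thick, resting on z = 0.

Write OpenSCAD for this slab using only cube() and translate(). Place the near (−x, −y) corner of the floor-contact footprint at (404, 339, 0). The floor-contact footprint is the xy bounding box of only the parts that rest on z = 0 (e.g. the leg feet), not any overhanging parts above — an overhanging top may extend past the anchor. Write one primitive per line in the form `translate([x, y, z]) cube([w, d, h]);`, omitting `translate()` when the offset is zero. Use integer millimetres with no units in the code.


translate([404, 339, 0]) cube([1157, 1478, 145]);


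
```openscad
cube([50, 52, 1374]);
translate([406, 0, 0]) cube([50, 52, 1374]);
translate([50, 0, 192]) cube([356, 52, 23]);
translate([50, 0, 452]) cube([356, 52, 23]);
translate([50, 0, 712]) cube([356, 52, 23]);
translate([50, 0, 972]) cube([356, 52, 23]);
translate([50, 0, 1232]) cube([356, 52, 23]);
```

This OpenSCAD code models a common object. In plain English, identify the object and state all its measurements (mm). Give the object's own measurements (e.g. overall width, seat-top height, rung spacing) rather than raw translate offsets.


A straight ladder. Two 50×52 mm vertical rails, 1374 mm tall, stand 456 mm apart (outside-to-outside) with their front faces coplanar on the −y side. 5 rungs, each 52 mm deep and 23 mm tall, span between the inner faces of the rails, front faces flush with the rails. The lowest rung's underside is at z = 192 mm and rungs are spaced 260 mm apart (underside to underside).


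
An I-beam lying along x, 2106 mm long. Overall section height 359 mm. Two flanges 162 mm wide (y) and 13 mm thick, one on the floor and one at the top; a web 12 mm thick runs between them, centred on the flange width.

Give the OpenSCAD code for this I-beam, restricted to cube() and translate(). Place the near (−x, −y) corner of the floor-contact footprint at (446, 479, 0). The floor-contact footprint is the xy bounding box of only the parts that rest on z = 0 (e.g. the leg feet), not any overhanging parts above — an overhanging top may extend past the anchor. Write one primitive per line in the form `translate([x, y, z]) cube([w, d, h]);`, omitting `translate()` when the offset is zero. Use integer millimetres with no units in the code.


translate([446, 479, 0]) cube([2106, 162, 13]);
translate([446, 554, 13]) cube([2106, 12, 333]);
translate([446, 479, 346]) cube([2106, 162, 13]);


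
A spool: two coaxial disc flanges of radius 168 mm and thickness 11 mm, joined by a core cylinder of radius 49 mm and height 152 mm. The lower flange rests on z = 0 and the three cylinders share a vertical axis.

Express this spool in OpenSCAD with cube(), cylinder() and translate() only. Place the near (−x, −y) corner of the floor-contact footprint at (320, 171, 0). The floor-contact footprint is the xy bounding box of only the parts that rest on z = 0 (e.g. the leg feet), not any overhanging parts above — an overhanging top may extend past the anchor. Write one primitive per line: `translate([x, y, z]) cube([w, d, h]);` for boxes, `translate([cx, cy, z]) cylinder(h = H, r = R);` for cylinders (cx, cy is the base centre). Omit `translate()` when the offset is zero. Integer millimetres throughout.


translate([488, 339, 0]) cylinder(h = 11, r = 168);
translate([488, 339, 11]) cylinder(h = 152, r = 49);
translate([488, 339, 163]) cylinder(h = 11, r = 168);
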